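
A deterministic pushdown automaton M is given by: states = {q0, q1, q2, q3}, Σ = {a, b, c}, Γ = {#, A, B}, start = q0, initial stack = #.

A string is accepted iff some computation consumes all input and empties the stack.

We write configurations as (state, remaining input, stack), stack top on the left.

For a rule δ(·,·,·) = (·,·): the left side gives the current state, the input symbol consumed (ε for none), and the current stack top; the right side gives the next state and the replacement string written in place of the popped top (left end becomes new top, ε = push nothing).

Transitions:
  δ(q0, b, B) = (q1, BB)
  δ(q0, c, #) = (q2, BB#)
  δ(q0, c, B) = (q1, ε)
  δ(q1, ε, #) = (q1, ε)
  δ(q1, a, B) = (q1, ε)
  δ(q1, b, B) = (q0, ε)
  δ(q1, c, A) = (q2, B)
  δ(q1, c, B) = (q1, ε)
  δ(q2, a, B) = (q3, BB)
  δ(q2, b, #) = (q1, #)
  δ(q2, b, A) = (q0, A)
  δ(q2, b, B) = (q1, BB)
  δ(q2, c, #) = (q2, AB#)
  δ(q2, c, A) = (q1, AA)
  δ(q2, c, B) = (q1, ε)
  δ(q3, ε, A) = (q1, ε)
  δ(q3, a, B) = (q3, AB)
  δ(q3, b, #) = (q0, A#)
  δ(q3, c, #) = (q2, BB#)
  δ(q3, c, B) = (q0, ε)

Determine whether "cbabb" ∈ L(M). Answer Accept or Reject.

Reject

(q0, cbabb, #)
  read c, top #: go to q2, push BB# → (q2, babb, BB#)
  read b, top B: go to q1, push BB → (q1, abb, BBB#)
  read a, top B: go to q1, push ε → (q1, bb, BB#)
  read b, top B: go to q0, push ε → (q0, b, B#)
  read b, top B: go to q1, push BB → (q1, ε, BB#)
All input consumed; stack is BB#, not empty, and no further ε-move applies.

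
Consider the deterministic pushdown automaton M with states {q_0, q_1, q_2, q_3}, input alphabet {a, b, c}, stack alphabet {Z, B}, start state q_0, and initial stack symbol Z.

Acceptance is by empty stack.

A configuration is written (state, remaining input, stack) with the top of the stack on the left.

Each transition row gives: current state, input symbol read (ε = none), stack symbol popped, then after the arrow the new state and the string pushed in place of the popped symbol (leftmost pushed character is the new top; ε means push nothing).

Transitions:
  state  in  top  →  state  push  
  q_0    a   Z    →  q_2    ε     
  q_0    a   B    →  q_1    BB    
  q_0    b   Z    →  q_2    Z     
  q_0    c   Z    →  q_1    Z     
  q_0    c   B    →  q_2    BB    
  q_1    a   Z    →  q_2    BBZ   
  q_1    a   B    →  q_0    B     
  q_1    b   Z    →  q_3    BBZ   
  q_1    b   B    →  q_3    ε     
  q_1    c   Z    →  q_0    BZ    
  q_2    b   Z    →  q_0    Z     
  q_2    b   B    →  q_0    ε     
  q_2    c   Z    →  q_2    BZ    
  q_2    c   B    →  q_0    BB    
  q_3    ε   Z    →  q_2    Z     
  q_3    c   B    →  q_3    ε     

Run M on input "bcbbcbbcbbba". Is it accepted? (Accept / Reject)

Accept

(q_0, bcbbcbbcbbba, Z) ⊢ (q_2, cbbcbbcbbba, Z) ⊢ (q_2, bbcbbcbbba, BZ) ⊢ (q_0, bcbbcbbba, Z) ⊢ (q_2, cbbcbbba, Z) ⊢ (q_2, bbcbbba, BZ) ⊢ (q_0, bcbbba, Z) ⊢ (q_2, cbbba, Z) ⊢ (q_2, bbba, BZ) ⊢ (q_0, bba, Z) ⊢ (q_2, ba, Z) ⊢ (q_0, a, Z) ⊢ (q_2, ε, ε)
All input consumed and the stack is empty.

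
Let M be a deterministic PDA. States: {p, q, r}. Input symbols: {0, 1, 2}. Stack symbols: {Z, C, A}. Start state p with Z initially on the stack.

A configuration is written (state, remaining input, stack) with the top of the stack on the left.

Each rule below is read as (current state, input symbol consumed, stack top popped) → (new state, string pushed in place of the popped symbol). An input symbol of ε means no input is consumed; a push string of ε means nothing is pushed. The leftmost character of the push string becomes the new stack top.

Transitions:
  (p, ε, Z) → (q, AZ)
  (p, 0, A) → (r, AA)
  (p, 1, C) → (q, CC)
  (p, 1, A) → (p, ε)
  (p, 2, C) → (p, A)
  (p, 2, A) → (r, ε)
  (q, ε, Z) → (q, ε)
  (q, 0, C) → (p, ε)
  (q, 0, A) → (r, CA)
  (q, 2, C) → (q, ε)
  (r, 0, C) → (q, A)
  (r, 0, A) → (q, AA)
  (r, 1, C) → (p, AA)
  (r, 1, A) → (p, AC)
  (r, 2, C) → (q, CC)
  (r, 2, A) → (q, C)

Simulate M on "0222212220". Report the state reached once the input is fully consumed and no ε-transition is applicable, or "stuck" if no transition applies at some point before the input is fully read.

stuck

(p, 0222212220, Z) ⊢ (q, 0222212220, AZ) ⊢ (r, 222212220, CAZ) ⊢ (q, 22212220, CCAZ) ⊢ (q, 2212220, CAZ) ⊢ (q, 212220, AZ)
No transition for (q, 2, top A); M blocks with input 212220 remaining.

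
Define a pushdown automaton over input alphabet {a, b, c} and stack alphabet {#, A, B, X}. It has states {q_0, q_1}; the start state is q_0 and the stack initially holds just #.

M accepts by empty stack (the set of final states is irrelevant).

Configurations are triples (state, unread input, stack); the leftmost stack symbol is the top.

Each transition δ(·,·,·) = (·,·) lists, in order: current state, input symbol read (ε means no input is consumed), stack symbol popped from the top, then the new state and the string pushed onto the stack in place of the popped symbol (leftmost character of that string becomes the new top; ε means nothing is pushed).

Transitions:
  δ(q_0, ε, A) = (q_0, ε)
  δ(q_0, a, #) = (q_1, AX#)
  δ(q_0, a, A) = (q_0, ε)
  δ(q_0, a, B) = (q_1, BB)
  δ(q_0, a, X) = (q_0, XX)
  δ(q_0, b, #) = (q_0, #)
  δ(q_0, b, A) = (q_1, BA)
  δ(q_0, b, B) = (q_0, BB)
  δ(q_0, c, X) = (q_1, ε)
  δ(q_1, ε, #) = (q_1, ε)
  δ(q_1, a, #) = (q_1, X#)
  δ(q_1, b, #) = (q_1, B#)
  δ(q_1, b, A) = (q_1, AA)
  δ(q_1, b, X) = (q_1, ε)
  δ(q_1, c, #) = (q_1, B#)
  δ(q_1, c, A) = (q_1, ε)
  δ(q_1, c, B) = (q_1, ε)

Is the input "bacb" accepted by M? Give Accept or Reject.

Accept

One accepting computation: (q_0, bacb, #) ⊢ (q_0, acb, #) ⊢ (q_1, cb, AX#) ⊢ (q_1, b, X#) ⊢ (q_1, ε, #) ⊢ (q_1, ε, ε)
All input consumed and the stack is empty.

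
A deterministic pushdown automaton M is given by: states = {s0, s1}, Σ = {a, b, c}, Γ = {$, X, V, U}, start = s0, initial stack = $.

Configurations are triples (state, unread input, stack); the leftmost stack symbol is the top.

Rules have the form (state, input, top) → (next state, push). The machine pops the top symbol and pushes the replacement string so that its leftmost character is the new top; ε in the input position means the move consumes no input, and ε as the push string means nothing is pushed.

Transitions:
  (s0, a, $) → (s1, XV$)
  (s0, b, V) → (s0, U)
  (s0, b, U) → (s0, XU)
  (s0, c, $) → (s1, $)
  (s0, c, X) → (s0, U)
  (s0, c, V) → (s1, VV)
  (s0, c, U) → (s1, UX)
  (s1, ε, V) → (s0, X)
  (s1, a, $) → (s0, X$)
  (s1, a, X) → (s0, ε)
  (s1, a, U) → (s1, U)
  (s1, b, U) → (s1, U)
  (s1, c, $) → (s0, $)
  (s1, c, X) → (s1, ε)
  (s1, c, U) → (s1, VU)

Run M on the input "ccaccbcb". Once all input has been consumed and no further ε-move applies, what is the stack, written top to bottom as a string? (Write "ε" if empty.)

XUU$

(s0, ccaccbcb, $)
  read c, top $: go to s1, push $ → (s1, caccbcb, $)
  read c, top $: go to s0, push $ → (s0, accbcb, $)
  read a, top $: go to s1, push XV$ → (s1, ccbcb, XV$)
  read c, top X: go to s1, push ε → (s1, cbcb, V$)
  ε-move, top V: go to s0, push X → (s0, cbcb, X$)
  read c, top X: go to s0, push U → (s0, bcb, U$)
  read b, top U: go to s0, push XU → (s0, cb, XU$)
  read c, top X: go to s0, push U → (s0, b, UU$)
  read b, top U: go to s0, push XU → (s0, ε, XUU$)
All input consumed in state s0 with stack XUU$.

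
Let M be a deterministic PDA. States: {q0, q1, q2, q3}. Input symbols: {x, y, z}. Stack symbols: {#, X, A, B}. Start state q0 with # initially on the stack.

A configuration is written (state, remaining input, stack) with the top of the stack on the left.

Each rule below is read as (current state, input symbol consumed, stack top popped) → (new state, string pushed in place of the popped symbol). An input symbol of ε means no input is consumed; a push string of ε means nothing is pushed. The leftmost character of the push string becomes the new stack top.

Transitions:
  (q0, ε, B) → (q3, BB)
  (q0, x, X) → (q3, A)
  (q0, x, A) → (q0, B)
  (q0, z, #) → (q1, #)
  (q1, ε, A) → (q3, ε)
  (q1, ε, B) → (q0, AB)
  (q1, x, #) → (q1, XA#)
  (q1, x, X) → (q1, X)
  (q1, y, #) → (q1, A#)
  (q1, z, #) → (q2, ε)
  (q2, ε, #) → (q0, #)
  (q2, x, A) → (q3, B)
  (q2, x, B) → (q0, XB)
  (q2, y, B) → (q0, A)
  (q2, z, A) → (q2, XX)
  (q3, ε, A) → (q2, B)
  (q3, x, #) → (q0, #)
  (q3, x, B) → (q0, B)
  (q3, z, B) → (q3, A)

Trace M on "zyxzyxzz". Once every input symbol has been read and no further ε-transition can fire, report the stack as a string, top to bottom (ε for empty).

ε

(q0, zyxzyxzz, #) ⊢ (q1, yxzyxzz, #) ⊢ (q1, xzyxzz, A#) ⊢ (q3, xzyxzz, #) ⊢ (q0, zyxzz, #) ⊢ (q1, yxzz, #) ⊢ (q1, xzz, A#) ⊢ (q3, xzz, #) ⊢ (q0, zz, #) ⊢ (q1, z, #) ⊢ (q2, ε, ε)
All input consumed in state q2 with stack ε.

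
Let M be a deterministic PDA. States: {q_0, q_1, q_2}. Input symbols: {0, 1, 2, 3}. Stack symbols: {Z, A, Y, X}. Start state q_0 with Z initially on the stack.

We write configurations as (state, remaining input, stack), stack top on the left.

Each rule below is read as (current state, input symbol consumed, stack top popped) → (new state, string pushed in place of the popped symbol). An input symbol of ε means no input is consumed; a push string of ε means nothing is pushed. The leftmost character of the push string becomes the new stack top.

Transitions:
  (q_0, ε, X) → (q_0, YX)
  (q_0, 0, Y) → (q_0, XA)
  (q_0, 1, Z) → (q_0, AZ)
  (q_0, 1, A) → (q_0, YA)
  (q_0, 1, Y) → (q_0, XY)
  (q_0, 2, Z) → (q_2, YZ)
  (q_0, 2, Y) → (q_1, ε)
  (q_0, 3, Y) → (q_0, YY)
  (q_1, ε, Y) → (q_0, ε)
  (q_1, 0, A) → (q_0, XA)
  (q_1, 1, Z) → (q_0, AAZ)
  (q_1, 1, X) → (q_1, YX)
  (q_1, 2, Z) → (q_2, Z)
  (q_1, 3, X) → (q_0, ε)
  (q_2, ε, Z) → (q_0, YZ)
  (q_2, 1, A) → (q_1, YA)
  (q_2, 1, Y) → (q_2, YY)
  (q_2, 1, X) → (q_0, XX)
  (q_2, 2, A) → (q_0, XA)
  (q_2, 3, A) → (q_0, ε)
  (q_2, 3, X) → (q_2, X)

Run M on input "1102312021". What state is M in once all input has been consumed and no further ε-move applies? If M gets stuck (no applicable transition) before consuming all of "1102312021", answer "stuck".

(q_0, 1102312021, Z)
  read 1, top Z: go to q_0, push AZ → (q_0, 102312021, AZ)
  read 1, top A: go to q_0, push YA → (q_0, 02312021, YAZ)
  read 0, top Y: go to q_0, push XA → (q_0, 2312021, XAAZ)
  ε-move, top X: go to q_0, push YX → (q_0, 2312021, YXAAZ)
  read 2, top Y: go to q_1, push ε → (q_1, 312021, XAAZ)
  read 3, top X: go to q_0, push ε → (q_0, 12021, AAZ)
  read 1, top A: go to q_0, push YA → (q_0, 2021, YAAZ)
  read 2, top Y: go to q_1, push ε → (q_1, 021, AAZ)
  read 0, top A: go to q_0, push XA → (q_0, 21, XAAZ)
  ε-move, top X: go to q_0, push YX → (q_0, 21, YXAAZ)
  read 2, top Y: go to q_1, push ε → (q_1, 1, XAAZ)
  read 1, top X: go to q_1, push YX → (q_1, ε, YXAAZ)
  ε-move, top Y: go to q_0, push ε → (q_0, ε, XAAZ)
  ε-move, top X: go to q_0, push YX → (q_0, ε, YXAAZ)
All input consumed; M is in state q_0.

q_0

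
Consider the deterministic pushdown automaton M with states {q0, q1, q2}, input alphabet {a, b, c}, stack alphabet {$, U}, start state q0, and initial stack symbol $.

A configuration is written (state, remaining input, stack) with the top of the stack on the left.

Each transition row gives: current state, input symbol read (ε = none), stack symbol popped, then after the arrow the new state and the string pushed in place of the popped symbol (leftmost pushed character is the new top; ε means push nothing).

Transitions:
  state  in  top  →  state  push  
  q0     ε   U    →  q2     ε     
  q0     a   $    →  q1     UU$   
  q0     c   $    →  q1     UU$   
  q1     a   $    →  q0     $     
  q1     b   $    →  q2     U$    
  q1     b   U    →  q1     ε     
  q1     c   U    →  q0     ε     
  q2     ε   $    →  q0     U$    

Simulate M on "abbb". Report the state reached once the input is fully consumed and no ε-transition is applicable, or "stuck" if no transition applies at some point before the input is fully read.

(q0, abbb, $) ⊢ (q1, bbb, UU$) ⊢ (q1, bb, U$) ⊢ (q1, b, $) ⊢ (q2, ε, U$)
All input consumed; M is in state q2.

q2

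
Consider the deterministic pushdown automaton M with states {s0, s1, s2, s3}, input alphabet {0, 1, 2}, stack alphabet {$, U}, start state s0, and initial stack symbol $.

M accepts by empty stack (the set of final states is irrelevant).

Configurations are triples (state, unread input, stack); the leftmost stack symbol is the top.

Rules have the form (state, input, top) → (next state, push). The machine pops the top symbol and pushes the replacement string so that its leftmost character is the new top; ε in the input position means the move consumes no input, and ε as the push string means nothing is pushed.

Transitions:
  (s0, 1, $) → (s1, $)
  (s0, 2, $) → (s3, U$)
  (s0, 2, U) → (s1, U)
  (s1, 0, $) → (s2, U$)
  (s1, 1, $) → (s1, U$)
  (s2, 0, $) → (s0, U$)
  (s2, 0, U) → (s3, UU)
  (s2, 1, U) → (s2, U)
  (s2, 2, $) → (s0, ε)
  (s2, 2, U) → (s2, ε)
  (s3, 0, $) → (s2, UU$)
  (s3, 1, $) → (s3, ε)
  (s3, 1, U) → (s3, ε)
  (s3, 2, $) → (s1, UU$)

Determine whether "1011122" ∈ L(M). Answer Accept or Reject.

Accept

(s0, 1011122, $)
  read 1, top $: go to s1, push $ → (s1, 011122, $)
  read 0, top $: go to s2, push U$ → (s2, 11122, U$)
  read 1, top U: go to s2, push U → (s2, 1122, U$)
  read 1, top U: go to s2, push U → (s2, 122, U$)
  read 1, top U: go to s2, push U → (s2, 22, U$)
  read 2, top U: go to s2, push ε → (s2, 2, $)
  read 2, top $: go to s0, push ε → (s0, ε, ε)
All input consumed and the stack is empty.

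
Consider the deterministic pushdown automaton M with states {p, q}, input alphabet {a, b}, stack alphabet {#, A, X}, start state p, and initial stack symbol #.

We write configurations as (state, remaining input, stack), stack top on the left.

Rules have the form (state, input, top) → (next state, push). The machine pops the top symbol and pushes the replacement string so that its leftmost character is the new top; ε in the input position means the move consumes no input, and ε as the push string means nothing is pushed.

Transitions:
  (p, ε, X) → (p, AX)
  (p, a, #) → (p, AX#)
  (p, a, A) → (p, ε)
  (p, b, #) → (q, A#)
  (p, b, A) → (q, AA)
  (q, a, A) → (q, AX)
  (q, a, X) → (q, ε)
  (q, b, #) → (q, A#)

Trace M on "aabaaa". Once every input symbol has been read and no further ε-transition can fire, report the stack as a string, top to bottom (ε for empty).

AXXXAX#

(p, aabaaa, #) ⊢ (p, abaaa, AX#) ⊢ (p, baaa, X#) ⊢ (p, baaa, AX#) ⊢ (q, aaa, AAX#) ⊢ (q, aa, AXAX#) ⊢ (q, a, AXXAX#) ⊢ (q, ε, AXXXAX#)
All input consumed in state q with stack AXXXAX#.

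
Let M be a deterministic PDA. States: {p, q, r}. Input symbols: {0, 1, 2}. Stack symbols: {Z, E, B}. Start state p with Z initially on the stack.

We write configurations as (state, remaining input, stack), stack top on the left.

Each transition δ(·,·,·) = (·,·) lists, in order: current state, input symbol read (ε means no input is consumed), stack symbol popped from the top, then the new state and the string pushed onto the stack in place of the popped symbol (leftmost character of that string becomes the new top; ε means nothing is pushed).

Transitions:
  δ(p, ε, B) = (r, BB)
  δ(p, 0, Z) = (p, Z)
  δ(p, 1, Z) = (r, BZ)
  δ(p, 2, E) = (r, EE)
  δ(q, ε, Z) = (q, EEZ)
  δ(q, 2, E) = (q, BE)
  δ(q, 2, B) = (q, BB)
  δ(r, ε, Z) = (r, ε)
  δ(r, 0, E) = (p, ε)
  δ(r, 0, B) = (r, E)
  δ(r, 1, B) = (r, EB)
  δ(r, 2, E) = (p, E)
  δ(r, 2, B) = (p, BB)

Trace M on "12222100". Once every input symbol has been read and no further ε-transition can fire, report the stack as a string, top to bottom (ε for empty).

(p, 12222100, Z)
  read 1, top Z: go to r, push BZ → (r, 2222100, BZ)
  read 2, top B: go to p, push BB → (p, 222100, BBZ)
  ε-move, top B: go to r, push BB → (r, 222100, BBBZ)
  read 2, top B: go to p, push BB → (p, 22100, BBBBZ)
  ε-move, top B: go to r, push BB → (r, 22100, BBBBBZ)
  read 2, top B: go to p, push BB → (p, 2100, BBBBBBZ)
  ε-move, top B: go to r, push BB → (r, 2100, BBBBBBBZ)
  read 2, top B: go to p, push BB → (p, 100, BBBBBBBBZ)
  ε-move, top B: go to r, push BB → (r, 100, BBBBBBBBBZ)
  read 1, top B: go to r, push EB → (r, 00, EBBBBBBBBBZ)
  read 0, top E: go to p, push ε → (p, 0, BBBBBBBBBZ)
  ε-move, top B: go to r, push BB → (r, 0, BBBBBBBBBBZ)
  read 0, top B: go to r, push E → (r, ε, EBBBBBBBBBZ)
All input consumed in state r with stack EBBBBBBBBBZ.

EBBBBBBBBBZ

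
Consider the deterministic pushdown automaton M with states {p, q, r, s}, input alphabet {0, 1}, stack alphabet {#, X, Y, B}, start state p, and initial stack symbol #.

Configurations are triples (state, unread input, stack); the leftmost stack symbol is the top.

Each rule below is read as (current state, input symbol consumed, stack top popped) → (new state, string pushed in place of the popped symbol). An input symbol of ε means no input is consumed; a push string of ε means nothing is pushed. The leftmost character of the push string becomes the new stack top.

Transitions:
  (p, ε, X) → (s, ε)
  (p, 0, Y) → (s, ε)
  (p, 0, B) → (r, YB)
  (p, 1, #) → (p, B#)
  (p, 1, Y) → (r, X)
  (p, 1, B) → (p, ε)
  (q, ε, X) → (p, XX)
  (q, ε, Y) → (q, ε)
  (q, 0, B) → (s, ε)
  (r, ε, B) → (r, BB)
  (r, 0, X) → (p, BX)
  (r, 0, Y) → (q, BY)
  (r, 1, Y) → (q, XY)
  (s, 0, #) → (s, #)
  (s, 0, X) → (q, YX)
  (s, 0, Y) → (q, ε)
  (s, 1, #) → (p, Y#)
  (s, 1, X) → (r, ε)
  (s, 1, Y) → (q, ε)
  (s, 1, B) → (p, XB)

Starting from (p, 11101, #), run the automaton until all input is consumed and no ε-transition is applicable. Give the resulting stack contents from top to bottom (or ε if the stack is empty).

XYB#

(p, 11101, #) ⊢ (p, 1101, B#) ⊢ (p, 101, #) ⊢ (p, 01, B#) ⊢ (r, 1, YB#) ⊢ (q, ε, XYB#) ⊢ (p, ε, XXYB#) ⊢ (s, ε, XYB#)
All input consumed in state s with stack XYB#.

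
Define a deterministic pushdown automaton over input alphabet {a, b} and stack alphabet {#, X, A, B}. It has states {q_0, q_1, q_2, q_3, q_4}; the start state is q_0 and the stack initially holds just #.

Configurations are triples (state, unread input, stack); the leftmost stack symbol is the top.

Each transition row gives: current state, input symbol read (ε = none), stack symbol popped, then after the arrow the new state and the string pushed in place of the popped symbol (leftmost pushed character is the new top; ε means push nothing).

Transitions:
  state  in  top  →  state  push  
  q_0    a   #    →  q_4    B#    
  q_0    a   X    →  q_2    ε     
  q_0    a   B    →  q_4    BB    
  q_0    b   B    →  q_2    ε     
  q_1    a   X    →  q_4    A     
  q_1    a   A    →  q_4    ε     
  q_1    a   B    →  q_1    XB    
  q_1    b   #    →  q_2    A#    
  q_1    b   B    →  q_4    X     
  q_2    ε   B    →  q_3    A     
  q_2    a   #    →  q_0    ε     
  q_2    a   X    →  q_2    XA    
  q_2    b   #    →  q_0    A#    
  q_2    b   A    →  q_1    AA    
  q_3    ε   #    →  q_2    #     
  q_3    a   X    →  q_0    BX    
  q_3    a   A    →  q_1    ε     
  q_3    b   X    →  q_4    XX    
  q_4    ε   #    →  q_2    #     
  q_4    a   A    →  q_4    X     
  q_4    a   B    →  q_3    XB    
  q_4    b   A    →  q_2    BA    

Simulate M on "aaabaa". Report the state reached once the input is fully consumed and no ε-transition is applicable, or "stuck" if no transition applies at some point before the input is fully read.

(q_0, aaabaa, #)
  read a, top #: go to q_4, push B# → (q_4, aabaa, B#)
  read a, top B: go to q_3, push XB → (q_3, abaa, XB#)
  read a, top X: go to q_0, push BX → (q_0, baa, BXB#)
  read b, top B: go to q_2, push ε → (q_2, aa, XB#)
  read a, top X: go to q_2, push XA → (q_2, a, XAB#)
  read a, top X: go to q_2, push XA → (q_2, ε, XAAB#)
All input consumed; M is in state q_2.

q_2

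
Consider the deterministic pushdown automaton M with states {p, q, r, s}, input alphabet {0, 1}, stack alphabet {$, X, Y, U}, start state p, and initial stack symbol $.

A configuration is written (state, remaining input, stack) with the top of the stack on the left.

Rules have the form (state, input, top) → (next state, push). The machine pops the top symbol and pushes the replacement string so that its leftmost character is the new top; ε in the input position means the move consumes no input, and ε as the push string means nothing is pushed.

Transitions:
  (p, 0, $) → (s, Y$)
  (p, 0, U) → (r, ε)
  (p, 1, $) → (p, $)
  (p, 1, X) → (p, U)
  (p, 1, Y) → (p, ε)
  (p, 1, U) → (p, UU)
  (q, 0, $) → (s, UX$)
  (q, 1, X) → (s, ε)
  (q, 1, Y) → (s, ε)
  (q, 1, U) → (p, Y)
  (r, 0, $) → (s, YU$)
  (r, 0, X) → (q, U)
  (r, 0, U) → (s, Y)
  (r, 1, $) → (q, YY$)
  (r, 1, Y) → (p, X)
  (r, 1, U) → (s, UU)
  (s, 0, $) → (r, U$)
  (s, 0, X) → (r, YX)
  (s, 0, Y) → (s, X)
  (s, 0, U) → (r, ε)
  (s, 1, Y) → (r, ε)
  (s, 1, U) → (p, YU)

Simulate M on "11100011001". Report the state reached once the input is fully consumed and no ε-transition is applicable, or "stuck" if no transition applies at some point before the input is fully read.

(p, 11100011001, $)
  read 1, top $: go to p, push $ → (p, 1100011001, $)
  read 1, top $: go to p, push $ → (p, 100011001, $)
  read 1, top $: go to p, push $ → (p, 00011001, $)
  read 0, top $: go to s, push Y$ → (s, 0011001, Y$)
  read 0, top Y: go to s, push X → (s, 011001, X$)
  read 0, top X: go to r, push YX → (r, 11001, YX$)
  read 1, top Y: go to p, push X → (p, 1001, XX$)
  read 1, top X: go to p, push U → (p, 001, UX$)
  read 0, top U: go to r, push ε → (r, 01, X$)
  read 0, top X: go to q, push U → (q, 1, U$)
  read 1, top U: go to p, push Y → (p, ε, Y$)
All input consumed; M is in state p.

p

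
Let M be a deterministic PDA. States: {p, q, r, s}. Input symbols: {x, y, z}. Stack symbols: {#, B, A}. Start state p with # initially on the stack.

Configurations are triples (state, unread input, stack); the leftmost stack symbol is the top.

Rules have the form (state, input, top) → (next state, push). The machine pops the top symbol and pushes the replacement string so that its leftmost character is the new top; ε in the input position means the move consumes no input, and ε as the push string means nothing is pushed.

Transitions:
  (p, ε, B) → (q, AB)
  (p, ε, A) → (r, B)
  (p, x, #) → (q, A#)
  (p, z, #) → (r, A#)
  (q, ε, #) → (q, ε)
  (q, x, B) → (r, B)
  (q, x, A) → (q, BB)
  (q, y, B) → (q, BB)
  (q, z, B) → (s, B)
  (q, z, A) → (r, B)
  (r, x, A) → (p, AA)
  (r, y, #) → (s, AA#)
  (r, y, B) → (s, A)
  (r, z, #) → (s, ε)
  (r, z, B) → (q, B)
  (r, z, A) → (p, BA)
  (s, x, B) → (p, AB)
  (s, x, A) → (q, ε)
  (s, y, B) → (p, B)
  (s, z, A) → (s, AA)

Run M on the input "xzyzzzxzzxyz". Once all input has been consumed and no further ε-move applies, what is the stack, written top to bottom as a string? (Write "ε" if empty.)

(p, xzyzzzxzzxyz, #) ⊢ (q, zyzzzxzzxyz, A#) ⊢ (r, yzzzxzzxyz, B#) ⊢ (s, zzzxzzxyz, A#) ⊢ (s, zzxzzxyz, AA#) ⊢ (s, zxzzxyz, AAA#) ⊢ (s, xzzxyz, AAAA#) ⊢ (q, zzxyz, AAA#) ⊢ (r, zxyz, BAA#) ⊢ (q, xyz, BAA#) ⊢ (r, yz, BAA#) ⊢ (s, z, AAA#) ⊢ (s, ε, AAAA#)
All input consumed in state s with stack AAAA#.

AAAA#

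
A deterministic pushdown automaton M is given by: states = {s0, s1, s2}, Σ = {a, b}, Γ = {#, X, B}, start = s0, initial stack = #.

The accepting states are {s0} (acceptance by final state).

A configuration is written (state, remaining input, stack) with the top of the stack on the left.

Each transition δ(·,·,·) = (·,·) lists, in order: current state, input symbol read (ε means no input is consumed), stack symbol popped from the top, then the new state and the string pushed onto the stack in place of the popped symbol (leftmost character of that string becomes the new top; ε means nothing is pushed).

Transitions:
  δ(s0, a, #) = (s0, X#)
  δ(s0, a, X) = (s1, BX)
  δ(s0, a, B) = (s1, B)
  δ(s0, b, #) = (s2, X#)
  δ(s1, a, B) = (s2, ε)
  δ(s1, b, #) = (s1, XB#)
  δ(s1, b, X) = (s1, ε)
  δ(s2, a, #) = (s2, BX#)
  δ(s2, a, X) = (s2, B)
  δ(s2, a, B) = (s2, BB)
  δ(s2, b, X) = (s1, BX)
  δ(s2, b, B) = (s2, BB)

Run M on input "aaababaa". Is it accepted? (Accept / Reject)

Reject

(s0, aaababaa, #) ⊢ (s0, aababaa, X#) ⊢ (s1, ababaa, BX#) ⊢ (s2, babaa, X#) ⊢ (s1, abaa, BX#) ⊢ (s2, baa, X#) ⊢ (s1, aa, BX#) ⊢ (s2, a, X#) ⊢ (s2, ε, B#)
All input consumed; state s2 ∉ F and no further ε-move applies.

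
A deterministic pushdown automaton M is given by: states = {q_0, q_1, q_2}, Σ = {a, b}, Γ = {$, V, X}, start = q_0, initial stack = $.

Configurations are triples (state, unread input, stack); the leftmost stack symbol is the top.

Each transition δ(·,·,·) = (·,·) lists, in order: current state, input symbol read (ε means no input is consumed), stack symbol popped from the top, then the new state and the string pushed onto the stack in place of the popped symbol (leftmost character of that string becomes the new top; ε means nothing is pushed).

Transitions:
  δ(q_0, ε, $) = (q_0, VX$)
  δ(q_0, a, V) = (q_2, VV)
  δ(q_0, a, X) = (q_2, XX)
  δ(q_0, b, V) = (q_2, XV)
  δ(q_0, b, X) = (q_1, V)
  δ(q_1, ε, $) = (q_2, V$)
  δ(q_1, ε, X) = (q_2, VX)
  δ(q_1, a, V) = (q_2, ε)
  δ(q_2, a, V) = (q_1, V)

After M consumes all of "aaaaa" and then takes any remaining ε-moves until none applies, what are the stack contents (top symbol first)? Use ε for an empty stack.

(q_0, aaaaa, $)
  ε-move, top $: go to q_0, push VX$ → (q_0, aaaaa, VX$)
  read a, top V: go to q_2, push VV → (q_2, aaaa, VVX$)
  read a, top V: go to q_1, push V → (q_1, aaa, VVX$)
  read a, top V: go to q_2, push ε → (q_2, aa, VX$)
  read a, top V: go to q_1, push V → (q_1, a, VX$)
  read a, top V: go to q_2, push ε → (q_2, ε, X$)
All input consumed in state q_2 with stack X$.

X$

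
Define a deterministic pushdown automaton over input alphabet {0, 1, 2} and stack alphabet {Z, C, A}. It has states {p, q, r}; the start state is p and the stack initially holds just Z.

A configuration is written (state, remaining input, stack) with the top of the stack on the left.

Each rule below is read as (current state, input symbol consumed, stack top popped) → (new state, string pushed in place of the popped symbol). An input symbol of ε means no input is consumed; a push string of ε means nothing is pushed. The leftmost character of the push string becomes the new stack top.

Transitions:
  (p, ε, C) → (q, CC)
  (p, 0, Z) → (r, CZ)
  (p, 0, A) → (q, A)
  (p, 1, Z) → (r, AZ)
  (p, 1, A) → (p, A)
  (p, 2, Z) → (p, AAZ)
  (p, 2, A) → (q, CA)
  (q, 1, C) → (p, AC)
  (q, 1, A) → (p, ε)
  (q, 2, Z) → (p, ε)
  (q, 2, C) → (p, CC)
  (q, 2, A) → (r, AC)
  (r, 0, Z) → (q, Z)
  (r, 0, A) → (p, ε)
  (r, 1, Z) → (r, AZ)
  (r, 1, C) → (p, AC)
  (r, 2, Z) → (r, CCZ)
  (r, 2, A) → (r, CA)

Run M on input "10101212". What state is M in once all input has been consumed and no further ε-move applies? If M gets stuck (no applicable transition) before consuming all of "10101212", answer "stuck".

(p, 10101212, Z)
  read 1, top Z: go to r, push AZ → (r, 0101212, AZ)
  read 0, top A: go to p, push ε → (p, 101212, Z)
  read 1, top Z: go to r, push AZ → (r, 01212, AZ)
  read 0, top A: go to p, push ε → (p, 1212, Z)
  read 1, top Z: go to r, push AZ → (r, 212, AZ)
  read 2, top A: go to r, push CA → (r, 12, CAZ)
  read 1, top C: go to p, push AC → (p, 2, ACAZ)
  read 2, top A: go to q, push CA → (q, ε, CACAZ)
All input consumed; M is in state q.

q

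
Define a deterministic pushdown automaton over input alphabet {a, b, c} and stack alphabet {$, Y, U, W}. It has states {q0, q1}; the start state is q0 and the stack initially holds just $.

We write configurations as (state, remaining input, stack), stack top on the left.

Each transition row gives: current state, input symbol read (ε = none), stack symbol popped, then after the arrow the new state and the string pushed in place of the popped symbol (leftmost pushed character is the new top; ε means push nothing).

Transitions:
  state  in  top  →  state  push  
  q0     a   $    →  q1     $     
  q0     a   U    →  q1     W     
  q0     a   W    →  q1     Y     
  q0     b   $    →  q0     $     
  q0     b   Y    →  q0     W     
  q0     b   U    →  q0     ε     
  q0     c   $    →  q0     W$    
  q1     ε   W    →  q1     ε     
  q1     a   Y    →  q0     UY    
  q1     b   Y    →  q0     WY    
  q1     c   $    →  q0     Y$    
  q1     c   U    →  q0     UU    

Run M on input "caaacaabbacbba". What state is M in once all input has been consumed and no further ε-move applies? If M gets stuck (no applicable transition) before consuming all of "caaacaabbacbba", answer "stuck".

(q0, caaacaabbacbba, $)
  read c, top $: go to q0, push W$ → (q0, aaacaabbacbba, W$)
  read a, top W: go to q1, push Y → (q1, aacaabbacbba, Y$)
  read a, top Y: go to q0, push UY → (q0, acaabbacbba, UY$)
  read a, top U: go to q1, push W → (q1, caabbacbba, WY$)
  ε-move, top W: go to q1, push ε → (q1, caabbacbba, Y$)
No transition for (q1, c, top Y); M blocks with input caabbacbba remaining.

stuck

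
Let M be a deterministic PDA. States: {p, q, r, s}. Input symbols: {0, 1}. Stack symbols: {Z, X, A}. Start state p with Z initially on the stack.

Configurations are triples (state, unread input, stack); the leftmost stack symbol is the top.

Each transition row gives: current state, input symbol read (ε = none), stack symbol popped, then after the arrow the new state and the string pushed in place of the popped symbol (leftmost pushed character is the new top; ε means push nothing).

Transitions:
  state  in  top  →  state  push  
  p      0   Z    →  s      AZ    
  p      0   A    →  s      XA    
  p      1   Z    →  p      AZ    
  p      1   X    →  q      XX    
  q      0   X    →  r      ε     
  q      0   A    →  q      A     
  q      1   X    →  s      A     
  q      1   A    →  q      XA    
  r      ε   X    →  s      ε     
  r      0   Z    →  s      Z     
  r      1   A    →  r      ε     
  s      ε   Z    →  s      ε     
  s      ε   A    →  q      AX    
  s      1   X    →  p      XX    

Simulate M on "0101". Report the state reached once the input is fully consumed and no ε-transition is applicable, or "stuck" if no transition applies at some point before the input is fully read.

(p, 0101, Z)
  read 0, top Z: go to s, push AZ → (s, 101, AZ)
  ε-move, top A: go to q, push AX → (q, 101, AXZ)
  read 1, top A: go to q, push XA → (q, 01, XAXZ)
  read 0, top X: go to r, push ε → (r, 1, AXZ)
  read 1, top A: go to r, push ε → (r, ε, XZ)
  ε-move, top X: go to s, push ε → (s, ε, Z)
  ε-move, top Z: go to s, push ε → (s, ε, ε)
All input consumed; M is in state s.

s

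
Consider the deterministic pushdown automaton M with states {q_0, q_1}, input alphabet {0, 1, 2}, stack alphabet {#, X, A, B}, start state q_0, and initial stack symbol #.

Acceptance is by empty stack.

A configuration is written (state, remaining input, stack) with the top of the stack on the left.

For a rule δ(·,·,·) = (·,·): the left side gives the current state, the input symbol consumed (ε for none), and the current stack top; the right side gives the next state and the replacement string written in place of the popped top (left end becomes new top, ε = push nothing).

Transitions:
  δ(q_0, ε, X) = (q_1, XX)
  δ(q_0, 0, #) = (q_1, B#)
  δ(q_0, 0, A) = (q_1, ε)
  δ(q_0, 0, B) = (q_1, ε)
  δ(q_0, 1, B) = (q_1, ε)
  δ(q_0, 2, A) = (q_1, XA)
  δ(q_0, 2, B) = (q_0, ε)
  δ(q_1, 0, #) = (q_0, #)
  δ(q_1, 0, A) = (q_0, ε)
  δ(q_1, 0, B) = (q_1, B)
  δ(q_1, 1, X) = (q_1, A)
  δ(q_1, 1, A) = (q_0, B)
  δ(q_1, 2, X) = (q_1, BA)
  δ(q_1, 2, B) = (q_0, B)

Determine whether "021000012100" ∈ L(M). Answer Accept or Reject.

Reject

(q_0, 021000012100, #)
  read 0, top #: go to q_1, push B# → (q_1, 21000012100, B#)
  read 2, top B: go to q_0, push B → (q_0, 1000012100, B#)
  read 1, top B: go to q_1, push ε → (q_1, 000012100, #)
  read 0, top #: go to q_0, push # → (q_0, 00012100, #)
  read 0, top #: go to q_1, push B# → (q_1, 0012100, B#)
  read 0, top B: go to q_1, push B → (q_1, 012100, B#)
  read 0, top B: go to q_1, push B → (q_1, 12100, B#)
No transition applies at (q_1, 12100, B#); input not fully consumed.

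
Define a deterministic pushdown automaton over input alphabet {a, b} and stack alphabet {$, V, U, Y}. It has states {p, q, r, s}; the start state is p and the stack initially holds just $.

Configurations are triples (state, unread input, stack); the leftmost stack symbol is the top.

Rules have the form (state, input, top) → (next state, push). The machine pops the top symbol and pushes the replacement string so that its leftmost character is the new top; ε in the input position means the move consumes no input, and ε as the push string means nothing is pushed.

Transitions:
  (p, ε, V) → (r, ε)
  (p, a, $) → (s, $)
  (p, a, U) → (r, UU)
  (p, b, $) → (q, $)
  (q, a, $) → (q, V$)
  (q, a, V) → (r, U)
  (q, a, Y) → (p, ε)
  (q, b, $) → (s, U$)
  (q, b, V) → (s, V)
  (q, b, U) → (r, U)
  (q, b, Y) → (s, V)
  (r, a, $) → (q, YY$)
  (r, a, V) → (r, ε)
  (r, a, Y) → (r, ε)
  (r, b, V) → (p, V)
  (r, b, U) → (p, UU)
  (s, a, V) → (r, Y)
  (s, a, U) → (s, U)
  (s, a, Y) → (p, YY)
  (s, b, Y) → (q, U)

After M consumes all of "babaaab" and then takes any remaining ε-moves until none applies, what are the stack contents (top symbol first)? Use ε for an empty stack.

VY$

(p, babaaab, $)
  read b, top $: go to q, push $ → (q, abaaab, $)
  read a, top $: go to q, push V$ → (q, baaab, V$)
  read b, top V: go to s, push V → (s, aaab, V$)
  read a, top V: go to r, push Y → (r, aab, Y$)
  read a, top Y: go to r, push ε → (r, ab, $)
  read a, top $: go to q, push YY$ → (q, b, YY$)
  read b, top Y: go to s, push V → (s, ε, VY$)
All input consumed in state s with stack VY$.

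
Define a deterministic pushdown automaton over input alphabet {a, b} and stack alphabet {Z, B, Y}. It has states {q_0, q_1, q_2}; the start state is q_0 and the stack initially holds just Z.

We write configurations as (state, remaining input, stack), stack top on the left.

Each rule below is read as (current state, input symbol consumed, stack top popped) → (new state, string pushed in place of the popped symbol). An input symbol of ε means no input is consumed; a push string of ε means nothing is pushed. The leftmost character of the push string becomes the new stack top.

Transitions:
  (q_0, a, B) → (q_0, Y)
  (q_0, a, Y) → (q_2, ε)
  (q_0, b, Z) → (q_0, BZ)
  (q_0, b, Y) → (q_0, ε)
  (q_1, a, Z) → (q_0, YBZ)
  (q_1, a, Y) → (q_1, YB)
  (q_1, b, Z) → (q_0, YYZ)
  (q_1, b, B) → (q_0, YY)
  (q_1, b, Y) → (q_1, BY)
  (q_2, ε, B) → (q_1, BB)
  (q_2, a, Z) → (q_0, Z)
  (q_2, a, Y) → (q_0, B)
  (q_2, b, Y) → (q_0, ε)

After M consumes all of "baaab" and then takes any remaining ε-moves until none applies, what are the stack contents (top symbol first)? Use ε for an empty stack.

(q_0, baaab, Z) ⊢ (q_0, aaab, BZ) ⊢ (q_0, aab, YZ) ⊢ (q_2, ab, Z) ⊢ (q_0, b, Z) ⊢ (q_0, ε, BZ)
All input consumed in state q_0 with stack BZ.

BZ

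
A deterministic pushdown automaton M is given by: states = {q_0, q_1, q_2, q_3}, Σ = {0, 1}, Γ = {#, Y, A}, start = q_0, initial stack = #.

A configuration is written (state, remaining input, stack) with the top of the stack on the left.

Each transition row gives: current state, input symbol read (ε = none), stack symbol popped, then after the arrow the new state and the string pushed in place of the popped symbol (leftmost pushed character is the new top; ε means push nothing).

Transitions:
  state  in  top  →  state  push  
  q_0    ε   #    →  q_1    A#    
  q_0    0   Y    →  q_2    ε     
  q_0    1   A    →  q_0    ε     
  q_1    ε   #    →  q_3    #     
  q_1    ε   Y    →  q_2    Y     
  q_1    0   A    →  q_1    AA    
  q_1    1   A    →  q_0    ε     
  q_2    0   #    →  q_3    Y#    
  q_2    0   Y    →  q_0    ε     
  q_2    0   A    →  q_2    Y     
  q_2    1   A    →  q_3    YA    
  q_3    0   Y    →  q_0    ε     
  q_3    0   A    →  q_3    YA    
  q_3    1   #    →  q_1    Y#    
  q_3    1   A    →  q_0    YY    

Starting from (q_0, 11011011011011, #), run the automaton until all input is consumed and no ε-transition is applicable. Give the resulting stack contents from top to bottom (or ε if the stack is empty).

(q_0, 11011011011011, #)
  ε-move, top #: go to q_1, push A# → (q_1, 11011011011011, A#)
  read 1, top A: go to q_0, push ε → (q_0, 1011011011011, #)
  ε-move, top #: go to q_1, push A# → (q_1, 1011011011011, A#)
  read 1, top A: go to q_0, push ε → (q_0, 011011011011, #)
  ε-move, top #: go to q_1, push A# → (q_1, 011011011011, A#)
  read 0, top A: go to q_1, push AA → (q_1, 11011011011, AA#)
  read 1, top A: go to q_0, push ε → (q_0, 1011011011, A#)
  read 1, top A: go to q_0, push ε → (q_0, 011011011, #)
  ε-move, top #: go to q_1, push A# → (q_1, 011011011, A#)
  read 0, top A: go to q_1, push AA → (q_1, 11011011, AA#)
  read 1, top A: go to q_0, push ε → (q_0, 1011011, A#)
  read 1, top A: go to q_0, push ε → (q_0, 011011, #)
  ε-move, top #: go to q_1, push A# → (q_1, 011011, A#)
  read 0, top A: go to q_1, push AA → (q_1, 11011, AA#)
  read 1, top A: go to q_0, push ε → (q_0, 1011, A#)
  read 1, top A: go to q_0, push ε → (q_0, 011, #)
  ε-move, top #: go to q_1, push A# → (q_1, 011, A#)
  read 0, top A: go to q_1, push AA → (q_1, 11, AA#)
  read 1, top A: go to q_0, push ε → (q_0, 1, A#)
  read 1, top A: go to q_0, push ε → (q_0, ε, #)
  ε-move, top #: go to q_1, push A# → (q_1, ε, A#)
All input consumed in state q_1 with stack A#.

A#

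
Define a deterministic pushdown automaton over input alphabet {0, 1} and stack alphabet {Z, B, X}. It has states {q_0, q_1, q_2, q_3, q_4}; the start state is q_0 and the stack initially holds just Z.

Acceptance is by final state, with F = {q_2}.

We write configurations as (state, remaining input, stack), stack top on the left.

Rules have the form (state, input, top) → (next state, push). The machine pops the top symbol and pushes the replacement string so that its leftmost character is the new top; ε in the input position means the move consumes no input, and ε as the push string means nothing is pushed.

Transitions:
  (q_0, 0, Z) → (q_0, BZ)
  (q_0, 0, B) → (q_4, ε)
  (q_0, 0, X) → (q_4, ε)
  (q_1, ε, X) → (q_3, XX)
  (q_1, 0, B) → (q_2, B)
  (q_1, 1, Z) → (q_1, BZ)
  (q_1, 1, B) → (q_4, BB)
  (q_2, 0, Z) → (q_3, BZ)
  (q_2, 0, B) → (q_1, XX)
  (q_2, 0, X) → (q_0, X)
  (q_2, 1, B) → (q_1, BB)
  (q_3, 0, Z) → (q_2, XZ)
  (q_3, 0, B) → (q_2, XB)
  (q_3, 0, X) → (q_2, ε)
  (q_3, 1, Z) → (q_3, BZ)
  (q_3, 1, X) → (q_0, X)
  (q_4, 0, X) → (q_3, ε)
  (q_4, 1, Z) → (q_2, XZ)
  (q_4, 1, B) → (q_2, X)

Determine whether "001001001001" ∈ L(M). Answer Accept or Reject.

Accept

(q_0, 001001001001, Z)
  read 0, top Z: go to q_0, push BZ → (q_0, 01001001001, BZ)
  read 0, top B: go to q_4, push ε → (q_4, 1001001001, Z)
  read 1, top Z: go to q_2, push XZ → (q_2, 001001001, XZ)
  read 0, top X: go to q_0, push X → (q_0, 01001001, XZ)
  read 0, top X: go to q_4, push ε → (q_4, 1001001, Z)
  read 1, top Z: go to q_2, push XZ → (q_2, 001001, XZ)
  read 0, top X: go to q_0, push X → (q_0, 01001, XZ)
  read 0, top X: go to q_4, push ε → (q_4, 1001, Z)
  read 1, top Z: go to q_2, push XZ → (q_2, 001, XZ)
  read 0, top X: go to q_0, push X → (q_0, 01, XZ)
  read 0, top X: go to q_4, push ε → (q_4, 1, Z)
  read 1, top Z: go to q_2, push XZ → (q_2, ε, XZ)
All input consumed; state q_2 ∈ F.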